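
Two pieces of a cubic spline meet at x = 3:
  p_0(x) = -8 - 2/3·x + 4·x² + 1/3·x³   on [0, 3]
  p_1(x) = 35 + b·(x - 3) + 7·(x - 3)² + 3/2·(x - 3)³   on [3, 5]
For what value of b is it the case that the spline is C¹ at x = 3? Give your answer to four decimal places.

32.3333

p_0'(x) = -2/3 + 8·x + 1·x², so p_0'(3) = 97/3. On the right, p_1'(3) = b, so b = 97/3.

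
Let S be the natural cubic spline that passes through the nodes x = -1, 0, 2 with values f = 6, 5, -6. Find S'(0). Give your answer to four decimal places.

-2.5000

Write m_i for S''(x_i). With h_i = 1, 2 and divided differences Δ_i = -1, -11/2, the continuity of S' gives the tridiagonal system
  1·m_0 + 6·m_1 + 2·m_2 = 6(Δ_1 - Δ_0) = -27
Natural end conditions: m_0 = m_2 = 0.
Forward elimination and back-substitution give m_0 = 0, m_1 = -9/2, m_2 = 0.
On [0, 2], S'(x) = b_1 + 2c_1·x + 3d_1·x² with b_1 = Δ_1 - h_1(2m_1 + m_2)/6 = -5/2, c_1 = m_1/2 = -9/4, d_1 = (m_2 - m_1)/(6h_1) = 3/8. So S'(0) = -5/2.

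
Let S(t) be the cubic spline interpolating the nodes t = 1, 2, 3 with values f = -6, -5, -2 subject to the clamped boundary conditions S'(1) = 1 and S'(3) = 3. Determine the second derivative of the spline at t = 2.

With σ_i denoting the second derivative at x_i, h_i = 1, 1, and Δ_i = (y_(i+1) − y_i)/h_i = 1, 3:
  1·σ_0 + 4·σ_1 + 1·σ_2 = 6(Δ_1 - Δ_0) = 12
Clamped end conditions give two more equations: 2h_0·σ_0 + h_0·σ_1 = 6(Δ_0 - S'(1)) = 0 and h_1·σ_1 + 2h_1·σ_2 = 6(S'(3) - Δ_1) = 0.
Solving the tridiagonal system: σ_0 = -2, σ_1 = 4, σ_2 = -2.

4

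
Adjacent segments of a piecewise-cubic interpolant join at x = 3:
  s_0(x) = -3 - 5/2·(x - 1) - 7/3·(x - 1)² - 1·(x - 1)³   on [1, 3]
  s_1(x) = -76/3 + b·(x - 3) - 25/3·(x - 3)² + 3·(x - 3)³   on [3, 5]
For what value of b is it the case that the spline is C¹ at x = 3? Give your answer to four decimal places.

-23.8333

s_0'(x) = -5/2 - 14/3·(x - 1) - 3·(x - 1)², so s_0'(3) = -143/6. On the right, s_1'(3) = b, so b = -143/6.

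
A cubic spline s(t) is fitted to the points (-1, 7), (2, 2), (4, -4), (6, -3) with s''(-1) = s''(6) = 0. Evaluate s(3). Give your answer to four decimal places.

-1.3947

With σ_i denoting the second derivative at x_i, h_i = 3, 2, 2, and Δ_i = (y_(i+1) − y_i)/h_i = -5/3, -3, 1/2:
  3·σ_0 + 10·σ_1 + 2·σ_2 = 6(Δ_1 - Δ_0) = -8
  2·σ_1 + 8·σ_2 + 2·σ_3 = 6(Δ_2 - Δ_1) = 21
Natural end conditions: σ_0 = σ_3 = 0.
Solving: σ_0 = 0, σ_1 = -53/38, σ_2 = 113/38, σ_3 = 0.
On [2, 4], s(t) = 2 - 349/114·(t - 2) - 53/76·(t - 2)² + 83/228·(t - 2)³.
With (t - 2) = 1: s(3) = -53/38.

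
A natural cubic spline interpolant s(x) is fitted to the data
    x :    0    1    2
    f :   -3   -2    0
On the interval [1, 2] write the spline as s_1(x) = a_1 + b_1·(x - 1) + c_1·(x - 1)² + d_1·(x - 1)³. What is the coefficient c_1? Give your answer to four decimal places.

0.7500

Put σ_i = s'' at the i-th knot. Here h = (1, 1) and Δ = (1, 2), so the interior equations h_(i-1)·σ_(i-1) + 2(h_(i-1)+h_i)·σ_i + h_i·σ_(i+1) = 6(Δ_i − Δ_(i-1)) read
  1·σ_0 + 4·σ_1 + 1·σ_2 = 6(Δ_1 - Δ_0) = 6
Natural end conditions: σ_0 = σ_2 = 0.
Solving the tridiagonal system: σ_0 = 0, σ_1 = 3/2, σ_2 = 0.
On [1, 2], with s_1(x) = a_1 + b_1·(x - 1) + c_1·(x - 1)² + d_1·(x - 1)³: c_1 = σ_1/2 = 3/4, d_1 = (σ_2 - σ_1)/(6h_1) = -1/4, b_1 = Δ_1 - h_1(2σ_1 + σ_2)/6 = 3/2.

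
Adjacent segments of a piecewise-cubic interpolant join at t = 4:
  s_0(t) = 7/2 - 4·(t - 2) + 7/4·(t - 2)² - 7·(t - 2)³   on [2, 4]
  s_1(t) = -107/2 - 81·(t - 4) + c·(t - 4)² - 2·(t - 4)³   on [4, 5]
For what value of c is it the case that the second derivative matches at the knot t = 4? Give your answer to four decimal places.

s_0''(t) = 7/2 - 42·(t - 2), so s_0''(4) = -161/2. On the right, s_1''(4) = 2c, so c = -161/4.

-40.2500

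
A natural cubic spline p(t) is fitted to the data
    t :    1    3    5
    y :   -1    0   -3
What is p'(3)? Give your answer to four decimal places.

With m_i denoting the second derivative at x_i, h_i = 2, 2, and Δ_i = (y_(i+1) − y_i)/h_i = 1/2, -3/2:
  2·m_0 + 8·m_1 + 2·m_2 = 6(Δ_1 - Δ_0) = -12
Natural end conditions: m_0 = m_2 = 0.
Forward elimination and back-substitution give m_0 = 0, m_1 = -3/2, m_2 = 0.
On [3, 5], p'(t) = b_1 + 2c_1·(t - 3) + 3d_1·(t - 3)² with b_1 = Δ_1 - h_1(2m_1 + m_2)/6 = -1/2, c_1 = m_1/2 = -3/4, d_1 = (m_2 - m_1)/(6h_1) = 1/8. So p'(3) = -1/2.

-0.5000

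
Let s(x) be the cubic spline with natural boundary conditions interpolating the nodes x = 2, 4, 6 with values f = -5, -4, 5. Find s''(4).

3

Let M_i = s''(x_i). Step sizes h_i = 2, 2; slopes of the chords Δ_i = (y_(i+1) - y_i)/h_i = 1/2, 9/2.
  2·M_0 + 8·M_1 + 2·M_2 = 6(Δ_1 - Δ_0) = 24
Natural end conditions: M_0 = M_2 = 0.
Solving: M_0 = 0, M_1 = 3, M_2 = 0.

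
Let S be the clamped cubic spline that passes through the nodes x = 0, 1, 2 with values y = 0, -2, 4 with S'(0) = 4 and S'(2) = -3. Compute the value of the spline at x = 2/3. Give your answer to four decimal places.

-1.5926

Let M_i = S''(x_i). Step sizes h_i = 1, 1; slopes of the chords Δ_i = (y_(i+1) - y_i)/h_i = -2, 6.
  1·M_0 + 4·M_1 + 1·M_2 = 6(Δ_1 - Δ_0) = 48
Clamped end conditions give two more equations: 2h_0·M_0 + h_0·M_1 = 6(Δ_0 - S'(0)) = -36 and h_1·M_1 + 2h_1·M_2 = 6(S'(2) - Δ_1) = -54.
Hence M_0 = -67/2, M_1 = 31, M_2 = -85/2.
On [0, 1], S(x) = 0 + 4·x - 67/4·x² + 43/4·x³.
With x = 2/3: S(2/3) = -43/27.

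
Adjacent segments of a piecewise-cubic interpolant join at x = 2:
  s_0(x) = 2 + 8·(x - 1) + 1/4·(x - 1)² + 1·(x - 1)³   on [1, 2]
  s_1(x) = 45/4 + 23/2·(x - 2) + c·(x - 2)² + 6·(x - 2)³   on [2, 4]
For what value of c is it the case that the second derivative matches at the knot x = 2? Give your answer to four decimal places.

3.2500

s_0''(x) = 1/2 + 6·(x - 1), so s_0''(2) = 13/2. On the right, s_1''(2) = 2c, so c = 13/4.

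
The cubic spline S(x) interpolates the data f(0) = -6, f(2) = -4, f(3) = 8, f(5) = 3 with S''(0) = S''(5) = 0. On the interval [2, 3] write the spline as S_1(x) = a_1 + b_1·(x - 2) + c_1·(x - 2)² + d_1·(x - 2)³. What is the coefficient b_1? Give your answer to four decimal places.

10.2000

Put σ_i = S'' at the i-th knot. Here h = (2, 1, 2) and Δ = (1, 12, -5/2), so the interior equations h_(i-1)·σ_(i-1) + 2(h_(i-1)+h_i)·σ_i + h_i·σ_(i+1) = 6(Δ_i − Δ_(i-1)) read
  2·σ_0 + 6·σ_1 + 1·σ_2 = 6(Δ_1 - Δ_0) = 66
  1·σ_1 + 6·σ_2 + 2·σ_3 = 6(Δ_2 - Δ_1) = -87
Natural end conditions: σ_0 = σ_3 = 0.
Solving the tridiagonal system: σ_0 = 0, σ_1 = 69/5, σ_2 = -84/5, σ_3 = 0.
On [2, 3], with S_1(x) = a_1 + b_1·(x - 2) + c_1·(x - 2)² + d_1·(x - 2)³: c_1 = σ_1/2 = 69/10, d_1 = (σ_2 - σ_1)/(6h_1) = -51/10, b_1 = Δ_1 - h_1(2σ_1 + σ_2)/6 = 51/5.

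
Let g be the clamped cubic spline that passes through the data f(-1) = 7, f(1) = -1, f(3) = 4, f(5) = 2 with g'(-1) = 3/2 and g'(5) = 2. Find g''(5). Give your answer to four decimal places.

With M_i denoting the second derivative at x_i, h_i = 2, 2, 2, and Δ_i = (y_(i+1) − y_i)/h_i = -4, 5/2, -1:
  2·M_0 + 8·M_1 + 2·M_2 = 6(Δ_1 - Δ_0) = 39
  2·M_1 + 8·M_2 + 2·M_3 = 6(Δ_2 - Δ_1) = -21
Clamped end conditions give two more equations: 2h_0·M_0 + h_0·M_1 = 6(Δ_0 - g'(-1)) = -33 and h_2·M_2 + 2h_2·M_3 = 6(g'(5) - Δ_2) = 18.
Solving the tridiagonal system: M_0 = -397/30, M_1 = 299/30, M_2 = -107/15, M_3 = 121/15.

8.0667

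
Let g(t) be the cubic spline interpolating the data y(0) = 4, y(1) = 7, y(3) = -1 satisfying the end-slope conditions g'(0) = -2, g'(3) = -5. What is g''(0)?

21

Let σ_i = g''(x_i). Step sizes h_i = 1, 2; slopes of the chords Δ_i = (y_(i+1) - y_i)/h_i = 3, -4.
  1·σ_0 + 6·σ_1 + 2·σ_2 = 6(Δ_1 - Δ_0) = -42
Clamped end conditions give two more equations: 2h_0·σ_0 + h_0·σ_1 = 6(Δ_0 - g'(0)) = 30 and h_1·σ_1 + 2h_1·σ_2 = 6(g'(3) - Δ_1) = -6.
Solving: σ_0 = 21, σ_1 = -12, σ_2 = 9/2.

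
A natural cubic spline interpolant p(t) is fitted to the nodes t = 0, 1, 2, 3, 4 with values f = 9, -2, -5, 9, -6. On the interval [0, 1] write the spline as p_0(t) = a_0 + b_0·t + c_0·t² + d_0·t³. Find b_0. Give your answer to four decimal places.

-11.4107

Let m_i = p''(x_i). Step sizes h_i = 1, 1, 1, 1; slopes of the chords Δ_i = (y_(i+1) - y_i)/h_i = -11, -3, 14, -15.
  1·m_0 + 4·m_1 + 1·m_2 = 6(Δ_1 - Δ_0) = 48
  1·m_1 + 4·m_2 + 1·m_3 = 6(Δ_2 - Δ_1) = 102
  1·m_2 + 4·m_3 + 1·m_4 = 6(Δ_3 - Δ_2) = -174
Natural end conditions: m_0 = m_4 = 0.
Forward elimination and back-substitution give m_0 = 0, m_1 = 69/28, m_2 = 267/7, m_3 = -1485/28, m_4 = 0.
On [0, 1], with p_0(t) = a_0 + b_0·t + c_0·t² + d_0·t³: c_0 = m_0/2 = 0, d_0 = (m_1 - m_0)/(6h_0) = 23/56, b_0 = Δ_0 - h_0(2m_0 + m_1)/6 = -639/56.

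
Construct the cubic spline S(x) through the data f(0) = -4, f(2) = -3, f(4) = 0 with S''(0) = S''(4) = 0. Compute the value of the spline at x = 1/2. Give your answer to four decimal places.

Put M_i = S'' at the i-th knot. Here h = (2, 2) and Δ = (1/2, 3/2), so the interior equations h_(i-1)·M_(i-1) + 2(h_(i-1)+h_i)·M_i + h_i·M_(i+1) = 6(Δ_i − Δ_(i-1)) read
  2·M_0 + 8·M_1 + 2·M_2 = 6(Δ_1 - Δ_0) = 6
Natural end conditions: M_0 = M_2 = 0.
Solving the tridiagonal system: M_0 = 0, M_1 = 3/4, M_2 = 0.
On [0, 2], S(x) = -4 + 1/4·x + 0·x² + 1/16·x³.
With x = 1/2: S(1/2) = -495/128.

-3.8672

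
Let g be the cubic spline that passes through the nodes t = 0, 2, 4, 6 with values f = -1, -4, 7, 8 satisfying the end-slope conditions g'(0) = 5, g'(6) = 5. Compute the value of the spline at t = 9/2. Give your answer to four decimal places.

7.5313

With σ_i denoting the second derivative at x_i, h_i = 2, 2, 2, and Δ_i = (y_(i+1) − y_i)/h_i = -3/2, 11/2, 1/2:
  2·σ_0 + 8·σ_1 + 2·σ_2 = 6(Δ_1 - Δ_0) = 42
  2·σ_1 + 8·σ_2 + 2·σ_3 = 6(Δ_2 - Δ_1) = -30
Clamped end conditions give two more equations: 2h_0·σ_0 + h_0·σ_1 = 6(Δ_0 - g'(0)) = -39 and h_2·σ_2 + 2h_2·σ_3 = 6(g'(6) - Δ_2) = 27.
Hence σ_0 = -31/2, σ_1 = 23/2, σ_2 = -19/2, σ_3 = 23/2.
On [4, 6], g(t) = 7 + 3·(t - 4) - 19/4·(t - 4)² + 7/4·(t - 4)³.
With (t - 4) = 1/2: g(9/2) = 241/32.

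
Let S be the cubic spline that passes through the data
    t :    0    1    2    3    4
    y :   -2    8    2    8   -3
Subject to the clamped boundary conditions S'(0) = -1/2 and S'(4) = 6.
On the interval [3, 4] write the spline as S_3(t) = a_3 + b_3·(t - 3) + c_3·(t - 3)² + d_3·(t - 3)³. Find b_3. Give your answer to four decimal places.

Put m_i = S'' at the i-th knot. Here h = (1, 1, 1, 1) and Δ = (10, -6, 6, -11), so the interior equations h_(i-1)·m_(i-1) + 2(h_(i-1)+h_i)·m_i + h_i·m_(i+1) = 6(Δ_i − Δ_(i-1)) read
  1·m_0 + 4·m_1 + 1·m_2 = 6(Δ_1 - Δ_0) = -96
  1·m_1 + 4·m_2 + 1·m_3 = 6(Δ_2 - Δ_1) = 72
  1·m_2 + 4·m_3 + 1·m_4 = 6(Δ_3 - Δ_2) = -102
Clamped end conditions give two more equations: 2h_0·m_0 + h_0·m_1 = 6(Δ_0 - S'(0)) = 63 and h_3·m_3 + 2h_3·m_4 = 6(S'(4) - Δ_3) = 102.
Hence m_0 = 3139/56, m_1 = -1375/28, m_2 = 355/8, m_3 = -1579/28, m_4 = 4435/56.
On [3, 4], with S_3(t) = a_3 + b_3·(t - 3) + c_3·(t - 3)² + d_3·(t - 3)³: c_3 = m_3/2 = -1579/56, d_3 = (m_4 - m_3)/(6h_3) = 2531/112, b_3 = Δ_3 - h_3(2m_3 + m_4)/6 = -605/112.

-5.4018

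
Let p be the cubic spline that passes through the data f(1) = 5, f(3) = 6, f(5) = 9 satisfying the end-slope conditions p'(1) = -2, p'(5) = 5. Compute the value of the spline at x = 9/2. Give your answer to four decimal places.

Put m_i = p'' at the i-th knot. Here h = (2, 2) and Δ = (1/2, 3/2), so the interior equations h_(i-1)·m_(i-1) + 2(h_(i-1)+h_i)·m_i + h_i·m_(i+1) = 6(Δ_i − Δ_(i-1)) read
  2·m_0 + 8·m_1 + 2·m_2 = 6(Δ_1 - Δ_0) = 6
Clamped end conditions give two more equations: 2h_0·m_0 + h_0·m_1 = 6(Δ_0 - p'(1)) = 15 and h_1·m_1 + 2h_1·m_2 = 6(p'(5) - Δ_1) = 21.
Solving the tridiagonal system: m_0 = 19/4, m_1 = -2, m_2 = 25/4.
On [3, 5], p(x) = 6 + 3/4·(x - 3) - 1·(x - 3)² + 11/16·(x - 3)³.
With (x - 3) = 3/2: p(9/2) = 921/128.

7.1953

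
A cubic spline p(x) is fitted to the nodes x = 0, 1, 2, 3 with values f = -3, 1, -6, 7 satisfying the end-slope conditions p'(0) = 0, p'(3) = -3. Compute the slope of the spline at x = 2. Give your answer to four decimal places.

Put σ_i = p'' at the i-th knot. Here h = (1, 1, 1) and Δ = (4, -7, 13), so the interior equations h_(i-1)·σ_(i-1) + 2(h_(i-1)+h_i)·σ_i + h_i·σ_(i+1) = 6(Δ_i − Δ_(i-1)) read
  1·σ_0 + 4·σ_1 + 1·σ_2 = 6(Δ_1 - Δ_0) = -66
  1·σ_1 + 4·σ_2 + 1·σ_3 = 6(Δ_2 - Δ_1) = 120
Clamped end conditions give two more equations: 2h_0·σ_0 + h_0·σ_1 = 6(Δ_0 - p'(0)) = 24 and h_2·σ_2 + 2h_2·σ_3 = 6(p'(3) - Δ_2) = -96.
Forward elimination and back-substitution give σ_0 = 158/5, σ_1 = -196/5, σ_2 = 296/5, σ_3 = -388/5.
On [2, 3], p'(x) = b_2 + 2c_2·(x - 2) + 3d_2·(x - 2)² with b_2 = Δ_2 - h_2(2σ_2 + σ_3)/6 = 31/5, c_2 = σ_2/2 = 148/5, d_2 = (σ_3 - σ_2)/(6h_2) = -114/5. So p'(2) = 31/5.

6.2000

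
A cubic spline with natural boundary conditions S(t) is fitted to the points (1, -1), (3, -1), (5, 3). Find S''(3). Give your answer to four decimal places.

With σ_i denoting the second derivative at x_i, h_i = 2, 2, and Δ_i = (y_(i+1) − y_i)/h_i = 0, 2:
  2·σ_0 + 8·σ_1 + 2·σ_2 = 6(Δ_1 - Δ_0) = 12
Natural end conditions: σ_0 = σ_2 = 0.
Solving: σ_0 = 0, σ_1 = 3/2, σ_2 = 0.

1.5000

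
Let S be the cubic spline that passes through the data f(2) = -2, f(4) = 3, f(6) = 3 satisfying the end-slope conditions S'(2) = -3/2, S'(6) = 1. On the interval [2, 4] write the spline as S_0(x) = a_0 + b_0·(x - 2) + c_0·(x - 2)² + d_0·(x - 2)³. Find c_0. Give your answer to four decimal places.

4.2500

Put m_i = S'' at the i-th knot. Here h = (2, 2) and Δ = (5/2, 0), so the interior equations h_(i-1)·m_(i-1) + 2(h_(i-1)+h_i)·m_i + h_i·m_(i+1) = 6(Δ_i − Δ_(i-1)) read
  2·m_0 + 8·m_1 + 2·m_2 = 6(Δ_1 - Δ_0) = -15
Clamped end conditions give two more equations: 2h_0·m_0 + h_0·m_1 = 6(Δ_0 - S'(2)) = 24 and h_1·m_1 + 2h_1·m_2 = 6(S'(6) - Δ_1) = 6.
Solving: m_0 = 17/2, m_1 = -5, m_2 = 4.
On [2, 4], with S_0(x) = a_0 + b_0·(x - 2) + c_0·(x - 2)² + d_0·(x - 2)³: c_0 = m_0/2 = 17/4, d_0 = (m_1 - m_0)/(6h_0) = -9/8, b_0 = Δ_0 - h_0(2m_0 + m_1)/6 = -3/2.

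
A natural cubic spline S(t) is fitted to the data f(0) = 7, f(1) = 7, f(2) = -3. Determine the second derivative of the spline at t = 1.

Put m_i = S'' at the i-th knot. Here h = (1, 1) and Δ = (0, -10), so the interior equations h_(i-1)·m_(i-1) + 2(h_(i-1)+h_i)·m_i + h_i·m_(i+1) = 6(Δ_i − Δ_(i-1)) read
  1·m_0 + 4·m_1 + 1·m_2 = 6(Δ_1 - Δ_0) = -60
Natural end conditions: m_0 = m_2 = 0.
Solving the tridiagonal system: m_0 = 0, m_1 = -15, m_2 = 0.

-15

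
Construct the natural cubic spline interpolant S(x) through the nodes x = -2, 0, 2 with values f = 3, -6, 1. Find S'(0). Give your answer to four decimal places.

Write σ_i for S''(x_i). With h_i = 2, 2 and divided differences Δ_i = -9/2, 7/2, the continuity of S' gives the tridiagonal system
  2·σ_0 + 8·σ_1 + 2·σ_2 = 6(Δ_1 - Δ_0) = 48
Natural end conditions: σ_0 = σ_2 = 0.
Solving the tridiagonal system: σ_0 = 0, σ_1 = 6, σ_2 = 0.
On [0, 2], S'(x) = b_1 + 2c_1·x + 3d_1·x² with b_1 = Δ_1 - h_1(2σ_1 + σ_2)/6 = -1/2, c_1 = σ_1/2 = 3, d_1 = (σ_2 - σ_1)/(6h_1) = -1/2. So S'(0) = -1/2.

-0.5000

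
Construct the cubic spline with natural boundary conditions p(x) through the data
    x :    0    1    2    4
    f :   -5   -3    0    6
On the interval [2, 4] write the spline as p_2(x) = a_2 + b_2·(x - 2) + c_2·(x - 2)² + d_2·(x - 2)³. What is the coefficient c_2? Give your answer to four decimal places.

-0.1304

Write M_i for p''(x_i). With h_i = 1, 1, 2 and divided differences Δ_i = 2, 3, 3, the continuity of p' gives the tridiagonal system
  1·M_0 + 4·M_1 + 1·M_2 = 6(Δ_1 - Δ_0) = 6
  1·M_1 + 6·M_2 + 2·M_3 = 6(Δ_2 - Δ_1) = 0
Natural end conditions: M_0 = M_3 = 0.
Forward elimination and back-substitution give M_0 = 0, M_1 = 36/23, M_2 = -6/23, M_3 = 0.
On [2, 4], with p_2(x) = a_2 + b_2·(x - 2) + c_2·(x - 2)² + d_2·(x - 2)³: c_2 = M_2/2 = -3/23, d_2 = (M_3 - M_2)/(6h_2) = 1/46, b_2 = Δ_2 - h_2(2M_2 + M_3)/6 = 73/23.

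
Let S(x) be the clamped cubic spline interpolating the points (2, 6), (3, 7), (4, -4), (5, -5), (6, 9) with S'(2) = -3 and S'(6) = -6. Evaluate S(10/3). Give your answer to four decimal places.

4.4339

Put σ_i = S'' at the i-th knot. Here h = (1, 1, 1, 1) and Δ = (1, -11, -1, 14), so the interior equations h_(i-1)·σ_(i-1) + 2(h_(i-1)+h_i)·σ_i + h_i·σ_(i+1) = 6(Δ_i − Δ_(i-1)) read
  1·σ_0 + 4·σ_1 + 1·σ_2 = 6(Δ_1 - Δ_0) = -72
  1·σ_1 + 4·σ_2 + 1·σ_3 = 6(Δ_2 - Δ_1) = 60
  1·σ_2 + 4·σ_3 + 1·σ_4 = 6(Δ_3 - Δ_2) = 90
Clamped end conditions give two more equations: 2h_0·σ_0 + h_0·σ_1 = 6(Δ_0 - S'(2)) = 24 and h_3·σ_3 + 2h_3·σ_4 = 6(S'(6) - Δ_3) = -120.
Hence σ_0 = 180/7, σ_1 = -192/7, σ_2 = 12, σ_3 = 276/7, σ_4 = -558/7.
On [3, 4], S(x) = 7 - 27/7·(x - 3) - 96/7·(x - 3)² + 46/7·(x - 3)³.
With (x - 3) = 1/3: S(10/3) = 838/189.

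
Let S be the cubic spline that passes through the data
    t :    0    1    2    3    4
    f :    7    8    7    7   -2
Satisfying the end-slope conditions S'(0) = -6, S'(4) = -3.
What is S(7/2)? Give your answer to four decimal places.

2.1116

Put σ_i = S'' at the i-th knot. Here h = (1, 1, 1, 1) and Δ = (1, -1, 0, -9), so the interior equations h_(i-1)·σ_(i-1) + 2(h_(i-1)+h_i)·σ_i + h_i·σ_(i+1) = 6(Δ_i − Δ_(i-1)) read
  1·σ_0 + 4·σ_1 + 1·σ_2 = 6(Δ_1 - Δ_0) = -12
  1·σ_1 + 4·σ_2 + 1·σ_3 = 6(Δ_2 - Δ_1) = 6
  1·σ_2 + 4·σ_3 + 1·σ_4 = 6(Δ_3 - Δ_2) = -54
Clamped end conditions give two more equations: 2h_0·σ_0 + h_0·σ_1 = 6(Δ_0 - S'(0)) = 42 and h_3·σ_3 + 2h_3·σ_4 = 6(S'(4) - Δ_3) = 36.
Solving the tridiagonal system: σ_0 = 381/14, σ_1 = -87/7, σ_2 = 21/2, σ_3 = -165/7, σ_4 = 417/14.
On [3, 4], S(t) = 7 - 171/28·(t - 3) - 165/14·(t - 3)² + 249/28·(t - 3)³.
With (t - 3) = 1/2: S(7/2) = 473/224.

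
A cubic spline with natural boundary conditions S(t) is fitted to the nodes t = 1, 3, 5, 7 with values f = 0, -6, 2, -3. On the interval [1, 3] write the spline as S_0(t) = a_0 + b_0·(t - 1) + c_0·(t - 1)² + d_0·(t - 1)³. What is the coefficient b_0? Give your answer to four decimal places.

With σ_i denoting the second derivative at x_i, h_i = 2, 2, 2, and Δ_i = (y_(i+1) − y_i)/h_i = -3, 4, -5/2:
  2·σ_0 + 8·σ_1 + 2·σ_2 = 6(Δ_1 - Δ_0) = 42
  2·σ_1 + 8·σ_2 + 2·σ_3 = 6(Δ_2 - Δ_1) = -39
Natural end conditions: σ_0 = σ_3 = 0.
Solving: σ_0 = 0, σ_1 = 69/10, σ_2 = -33/5, σ_3 = 0.
On [1, 3], with S_0(t) = a_0 + b_0·(t - 1) + c_0·(t - 1)² + d_0·(t - 1)³: c_0 = σ_0/2 = 0, d_0 = (σ_1 - σ_0)/(6h_0) = 23/40, b_0 = Δ_0 - h_0(2σ_0 + σ_1)/6 = -53/10.

-5.3000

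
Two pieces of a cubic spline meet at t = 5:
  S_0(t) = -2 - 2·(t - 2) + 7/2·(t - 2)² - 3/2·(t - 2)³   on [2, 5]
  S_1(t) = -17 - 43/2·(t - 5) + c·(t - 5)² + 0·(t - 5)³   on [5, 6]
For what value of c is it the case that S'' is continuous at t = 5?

S_0''(t) = 7 - 9·(t - 2), so S_0''(5) = -20. On the right, S_1''(5) = 2c, so c = -10.

-10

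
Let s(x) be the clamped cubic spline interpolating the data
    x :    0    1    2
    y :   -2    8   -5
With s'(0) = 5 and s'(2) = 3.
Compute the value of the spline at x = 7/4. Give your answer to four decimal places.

With m_i denoting the second derivative at x_i, h_i = 1, 1, and Δ_i = (y_(i+1) − y_i)/h_i = 10, -13:
  1·m_0 + 4·m_1 + 1·m_2 = 6(Δ_1 - Δ_0) = -138
Clamped end conditions give two more equations: 2h_0·m_0 + h_0·m_1 = 6(Δ_0 - s'(0)) = 30 and h_1·m_1 + 2h_1·m_2 = 6(s'(2) - Δ_1) = 96.
Solving: m_0 = 97/2, m_1 = -67, m_2 = 163/2.
On [1, 2], s(x) = 8 - 17/4·(x - 1) - 67/2·(x - 1)² + 99/4·(x - 1)³.
With (x - 1) = 3/4: s(7/4) = -919/256.

-3.5898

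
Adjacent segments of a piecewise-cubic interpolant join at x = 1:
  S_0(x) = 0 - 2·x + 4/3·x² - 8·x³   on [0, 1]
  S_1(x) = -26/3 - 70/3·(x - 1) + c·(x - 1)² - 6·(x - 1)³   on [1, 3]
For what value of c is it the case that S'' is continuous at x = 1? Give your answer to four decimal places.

-22.6667

S_0''(x) = 8/3 - 48·x, so S_0''(1) = -136/3. On the right, S_1''(1) = 2c, so c = -68/3.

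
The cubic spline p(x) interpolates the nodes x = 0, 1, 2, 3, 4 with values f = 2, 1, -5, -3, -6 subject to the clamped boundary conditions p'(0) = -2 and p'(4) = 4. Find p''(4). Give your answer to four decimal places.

With M_i denoting the second derivative at x_i, h_i = 1, 1, 1, 1, and Δ_i = (y_(i+1) − y_i)/h_i = -1, -6, 2, -3:
  1·M_0 + 4·M_1 + 1·M_2 = 6(Δ_1 - Δ_0) = -30
  1·M_1 + 4·M_2 + 1·M_3 = 6(Δ_2 - Δ_1) = 48
  1·M_2 + 4·M_3 + 1·M_4 = 6(Δ_3 - Δ_2) = -30
Clamped end conditions give two more equations: 2h_0·M_0 + h_0·M_1 = 6(Δ_0 - p'(0)) = 6 and h_3·M_3 + 2h_3·M_4 = 6(p'(4) - Δ_3) = 42.
Solving the tridiagonal system: M_0 = 75/7, M_1 = -108/7, M_2 = 21, M_3 = -144/7, M_4 = 219/7.

31.2857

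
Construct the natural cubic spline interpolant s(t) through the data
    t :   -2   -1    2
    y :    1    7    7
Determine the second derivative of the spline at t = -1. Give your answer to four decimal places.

-4.5000

With σ_i denoting the second derivative at x_i, h_i = 1, 3, and Δ_i = (y_(i+1) − y_i)/h_i = 6, 0:
  1·σ_0 + 8·σ_1 + 3·σ_2 = 6(Δ_1 - Δ_0) = -36
Natural end conditions: σ_0 = σ_2 = 0.
Hence σ_0 = 0, σ_1 = -9/2, σ_2 = 0.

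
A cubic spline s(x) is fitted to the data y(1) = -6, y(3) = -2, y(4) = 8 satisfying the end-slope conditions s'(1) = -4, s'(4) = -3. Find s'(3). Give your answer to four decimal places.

12.6667

With M_i denoting the second derivative at x_i, h_i = 2, 1, and Δ_i = (y_(i+1) − y_i)/h_i = 2, 10:
  2·M_0 + 6·M_1 + 1·M_2 = 6(Δ_1 - Δ_0) = 48
Clamped end conditions give two more equations: 2h_0·M_0 + h_0·M_1 = 6(Δ_0 - s'(1)) = 36 and h_1·M_1 + 2h_1·M_2 = 6(s'(4) - Δ_1) = -78.
Solving: M_0 = 4/3, M_1 = 46/3, M_2 = -140/3.
On [3, 4], s'(x) = b_1 + 2c_1·(x - 3) + 3d_1·(x - 3)² with b_1 = Δ_1 - h_1(2M_1 + M_2)/6 = 38/3, c_1 = M_1/2 = 23/3, d_1 = (M_2 - M_1)/(6h_1) = -31/3. So s'(3) = 38/3.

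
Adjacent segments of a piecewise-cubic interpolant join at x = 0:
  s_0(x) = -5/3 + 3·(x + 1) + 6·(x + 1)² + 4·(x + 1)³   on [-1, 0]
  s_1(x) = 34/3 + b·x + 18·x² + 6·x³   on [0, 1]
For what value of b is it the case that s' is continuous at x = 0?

s_0'(x) = 3 + 12·(x + 1) + 12·(x + 1)², so s_0'(0) = 27. On the right, s_1'(0) = b, so b = 27.

27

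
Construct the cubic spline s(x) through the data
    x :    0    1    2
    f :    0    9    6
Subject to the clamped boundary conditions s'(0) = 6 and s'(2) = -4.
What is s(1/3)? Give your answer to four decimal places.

2.9259

Let M_i = s''(x_i). Step sizes h_i = 1, 1; slopes of the chords Δ_i = (y_(i+1) - y_i)/h_i = 9, -3.
  1·M_0 + 4·M_1 + 1·M_2 = 6(Δ_1 - Δ_0) = -72
Clamped end conditions give two more equations: 2h_0·M_0 + h_0·M_1 = 6(Δ_0 - s'(0)) = 18 and h_1·M_1 + 2h_1·M_2 = 6(s'(2) - Δ_1) = -6.
Forward elimination and back-substitution give M_0 = 22, M_1 = -26, M_2 = 10.
On [0, 1], s(x) = 0 + 6·x + 11·x² - 8·x³.
With x = 1/3: s(1/3) = 79/27.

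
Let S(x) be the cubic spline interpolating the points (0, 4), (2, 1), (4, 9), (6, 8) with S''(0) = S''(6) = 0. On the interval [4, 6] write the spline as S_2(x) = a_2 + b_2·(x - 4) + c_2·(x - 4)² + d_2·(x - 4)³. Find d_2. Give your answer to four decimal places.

Write M_i for S''(x_i). With h_i = 2, 2, 2 and divided differences Δ_i = -3/2, 4, -1/2, the continuity of S' gives the tridiagonal system
  2·M_0 + 8·M_1 + 2·M_2 = 6(Δ_1 - Δ_0) = 33
  2·M_1 + 8·M_2 + 2·M_3 = 6(Δ_2 - Δ_1) = -27
Natural end conditions: M_0 = M_3 = 0.
Forward elimination and back-substitution give M_0 = 0, M_1 = 53/10, M_2 = -47/10, M_3 = 0.
On [4, 6], with S_2(x) = a_2 + b_2·(x - 4) + c_2·(x - 4)² + d_2·(x - 4)³: c_2 = M_2/2 = -47/20, d_2 = (M_3 - M_2)/(6h_2) = 47/120, b_2 = Δ_2 - h_2(2M_2 + M_3)/6 = 79/30.

0.3917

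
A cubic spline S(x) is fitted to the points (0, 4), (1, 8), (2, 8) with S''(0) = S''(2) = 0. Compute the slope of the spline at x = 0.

5

With M_i denoting the second derivative at x_i, h_i = 1, 1, and Δ_i = (y_(i+1) − y_i)/h_i = 4, 0:
  1·M_0 + 4·M_1 + 1·M_2 = 6(Δ_1 - Δ_0) = -24
Natural end conditions: M_0 = M_2 = 0.
Solving: M_0 = 0, M_1 = -6, M_2 = 0.
On [0, 1], S'(x) = b_0 + 2c_0·x + 3d_0·x² with b_0 = Δ_0 - h_0(2M_0 + M_1)/6 = 5, c_0 = M_0/2 = 0, d_0 = (M_1 - M_0)/(6h_0) = -1. So S'(0) = 5.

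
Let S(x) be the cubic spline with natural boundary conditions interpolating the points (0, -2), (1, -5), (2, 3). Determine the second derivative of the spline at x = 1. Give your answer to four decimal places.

16.5000

Write M_i for S''(x_i). With h_i = 1, 1 and divided differences Δ_i = -3, 8, the continuity of S' gives the tridiagonal system
  1·M_0 + 4·M_1 + 1·M_2 = 6(Δ_1 - Δ_0) = 66
Natural end conditions: M_0 = M_2 = 0.
Solving the tridiagonal system: M_0 = 0, M_1 = 33/2, M_2 = 0.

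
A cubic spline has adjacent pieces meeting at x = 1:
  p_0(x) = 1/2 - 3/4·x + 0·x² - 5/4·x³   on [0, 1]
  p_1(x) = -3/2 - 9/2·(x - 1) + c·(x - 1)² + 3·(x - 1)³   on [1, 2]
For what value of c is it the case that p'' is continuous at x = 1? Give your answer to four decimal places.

p_0''(x) = 0 - 15/2·x, so p_0''(1) = -15/2. On the right, p_1''(1) = 2c, so c = -15/4.

-3.7500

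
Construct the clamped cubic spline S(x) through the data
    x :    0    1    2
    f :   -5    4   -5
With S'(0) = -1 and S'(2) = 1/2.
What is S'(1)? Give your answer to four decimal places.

0.1250

Put σ_i = S'' at the i-th knot. Here h = (1, 1) and Δ = (9, -9), so the interior equations h_(i-1)·σ_(i-1) + 2(h_(i-1)+h_i)·σ_i + h_i·σ_(i+1) = 6(Δ_i − Δ_(i-1)) read
  1·σ_0 + 4·σ_1 + 1·σ_2 = 6(Δ_1 - Δ_0) = -108
Clamped end conditions give two more equations: 2h_0·σ_0 + h_0·σ_1 = 6(Δ_0 - S'(0)) = 60 and h_1·σ_1 + 2h_1·σ_2 = 6(S'(2) - Δ_1) = 57.
Forward elimination and back-substitution give σ_0 = 231/4, σ_1 = -111/2, σ_2 = 225/4.
On [1, 2], S'(x) = b_1 + 2c_1·(x - 1) + 3d_1·(x - 1)² with b_1 = Δ_1 - h_1(2σ_1 + σ_2)/6 = 1/8, c_1 = σ_1/2 = -111/4, d_1 = (σ_2 - σ_1)/(6h_1) = 149/8. So S'(1) = 1/8.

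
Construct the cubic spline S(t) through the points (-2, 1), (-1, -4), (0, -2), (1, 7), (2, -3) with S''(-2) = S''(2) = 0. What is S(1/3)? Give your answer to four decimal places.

1.5608

Put M_i = S'' at the i-th knot. Here h = (1, 1, 1, 1) and Δ = (-5, 2, 9, -10), so the interior equations h_(i-1)·M_(i-1) + 2(h_(i-1)+h_i)·M_i + h_i·M_(i+1) = 6(Δ_i − Δ_(i-1)) read
  1·M_0 + 4·M_1 + 1·M_2 = 6(Δ_1 - Δ_0) = 42
  1·M_1 + 4·M_2 + 1·M_3 = 6(Δ_2 - Δ_1) = 42
  1·M_2 + 4·M_3 + 1·M_4 = 6(Δ_3 - Δ_2) = -114
Natural end conditions: M_0 = M_4 = 0.
Forward elimination and back-substitution give M_0 = 0, M_1 = 87/14, M_2 = 120/7, M_3 = -459/14, M_4 = 0.
On [0, 1], S(t) = -2 + 35/4·t + 60/7·t² - 233/28·t³.
With t = 1/3: S(1/3) = 295/189.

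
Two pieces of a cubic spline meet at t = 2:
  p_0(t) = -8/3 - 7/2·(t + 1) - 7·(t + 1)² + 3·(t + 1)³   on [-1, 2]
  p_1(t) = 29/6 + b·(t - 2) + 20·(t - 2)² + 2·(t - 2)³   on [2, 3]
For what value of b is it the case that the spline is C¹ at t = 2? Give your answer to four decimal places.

p_0'(t) = -7/2 - 14·(t + 1) + 9·(t + 1)², so p_0'(2) = 71/2. On the right, p_1'(2) = b, so b = 71/2.

35.5000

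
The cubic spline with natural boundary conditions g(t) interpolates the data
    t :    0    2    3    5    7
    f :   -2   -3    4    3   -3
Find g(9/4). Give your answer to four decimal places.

Put M_i = g'' at the i-th knot. Here h = (2, 1, 2, 2) and Δ = (-1/2, 7, -1/2, -3), so the interior equations h_(i-1)·M_(i-1) + 2(h_(i-1)+h_i)·M_i + h_i·M_(i+1) = 6(Δ_i − Δ_(i-1)) read
  2·M_0 + 6·M_1 + 1·M_2 = 6(Δ_1 - Δ_0) = 45
  1·M_1 + 6·M_2 + 2·M_3 = 6(Δ_2 - Δ_1) = -45
  2·M_2 + 8·M_3 + 2·M_4 = 6(Δ_3 - Δ_2) = -15
Natural end conditions: M_0 = M_4 = 0.
Solving: M_0 = 0, M_1 = 1155/128, M_2 = -585/64, M_3 = 105/256, M_4 = 0.
On [2, 3], g(t) = -3 + 353/64·(t - 2) + 1155/256·(t - 2)² - 775/256·(t - 2)³.
With (t - 2) = 1/4: g(9/4) = -22715/16384.

-1.3864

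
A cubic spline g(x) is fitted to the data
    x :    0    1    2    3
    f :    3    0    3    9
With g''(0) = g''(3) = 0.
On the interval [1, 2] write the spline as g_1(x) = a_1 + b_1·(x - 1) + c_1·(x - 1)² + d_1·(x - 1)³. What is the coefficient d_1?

-1

Put M_i = g'' at the i-th knot. Here h = (1, 1, 1) and Δ = (-3, 3, 6), so the interior equations h_(i-1)·M_(i-1) + 2(h_(i-1)+h_i)·M_i + h_i·M_(i+1) = 6(Δ_i − Δ_(i-1)) read
  1·M_0 + 4·M_1 + 1·M_2 = 6(Δ_1 - Δ_0) = 36
  1·M_1 + 4·M_2 + 1·M_3 = 6(Δ_2 - Δ_1) = 18
Natural end conditions: M_0 = M_3 = 0.
Solving the tridiagonal system: M_0 = 0, M_1 = 42/5, M_2 = 12/5, M_3 = 0.
On [1, 2], with g_1(x) = a_1 + b_1·(x - 1) + c_1·(x - 1)² + d_1·(x - 1)³: c_1 = M_1/2 = 21/5, d_1 = (M_2 - M_1)/(6h_1) = -1, b_1 = Δ_1 - h_1(2M_1 + M_2)/6 = -1/5.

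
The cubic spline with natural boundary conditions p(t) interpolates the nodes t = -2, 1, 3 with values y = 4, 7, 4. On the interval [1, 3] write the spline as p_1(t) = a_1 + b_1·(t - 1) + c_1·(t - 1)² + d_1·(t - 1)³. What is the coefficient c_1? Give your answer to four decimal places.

-0.7500

Put M_i = p'' at the i-th knot. Here h = (3, 2) and Δ = (1, -3/2), so the interior equations h_(i-1)·M_(i-1) + 2(h_(i-1)+h_i)·M_i + h_i·M_(i+1) = 6(Δ_i − Δ_(i-1)) read
  3·M_0 + 10·M_1 + 2·M_2 = 6(Δ_1 - Δ_0) = -15
Natural end conditions: M_0 = M_2 = 0.
Solving the tridiagonal system: M_0 = 0, M_1 = -3/2, M_2 = 0.
On [1, 3], with p_1(t) = a_1 + b_1·(t - 1) + c_1·(t - 1)² + d_1·(t - 1)³: c_1 = M_1/2 = -3/4, d_1 = (M_2 - M_1)/(6h_1) = 1/8, b_1 = Δ_1 - h_1(2M_1 + M_2)/6 = -1/2.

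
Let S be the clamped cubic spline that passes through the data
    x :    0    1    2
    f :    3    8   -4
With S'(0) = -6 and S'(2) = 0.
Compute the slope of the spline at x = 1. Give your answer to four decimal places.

-3.7500

Let M_i = S''(x_i). Step sizes h_i = 1, 1; slopes of the chords Δ_i = (y_(i+1) - y_i)/h_i = 5, -12.
  1·M_0 + 4·M_1 + 1·M_2 = 6(Δ_1 - Δ_0) = -102
Clamped end conditions give two more equations: 2h_0·M_0 + h_0·M_1 = 6(Δ_0 - S'(0)) = 66 and h_1·M_1 + 2h_1·M_2 = 6(S'(2) - Δ_1) = 72.
Hence M_0 = 123/2, M_1 = -57, M_2 = 129/2.
On [1, 2], S'(x) = b_1 + 2c_1·(x - 1) + 3d_1·(x - 1)² with b_1 = Δ_1 - h_1(2M_1 + M_2)/6 = -15/4, c_1 = M_1/2 = -57/2, d_1 = (M_2 - M_1)/(6h_1) = 81/4. So S'(1) = -15/4.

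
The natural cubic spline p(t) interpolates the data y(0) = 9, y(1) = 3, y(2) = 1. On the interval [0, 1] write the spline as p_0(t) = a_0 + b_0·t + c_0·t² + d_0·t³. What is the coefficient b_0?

-7

Write M_i for p''(x_i). With h_i = 1, 1 and divided differences Δ_i = -6, -2, the continuity of p' gives the tridiagonal system
  1·M_0 + 4·M_1 + 1·M_2 = 6(Δ_1 - Δ_0) = 24
Natural end conditions: M_0 = M_2 = 0.
Solving: M_0 = 0, M_1 = 6, M_2 = 0.
On [0, 1], with p_0(t) = a_0 + b_0·t + c_0·t² + d_0·t³: c_0 = M_0/2 = 0, d_0 = (M_1 - M_0)/(6h_0) = 1, b_0 = Δ_0 - h_0(2M_0 + M_1)/6 = -7.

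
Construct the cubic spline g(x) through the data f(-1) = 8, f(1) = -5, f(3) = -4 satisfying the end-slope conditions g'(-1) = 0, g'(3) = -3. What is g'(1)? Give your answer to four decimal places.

-3.7500

Put σ_i = g'' at the i-th knot. Here h = (2, 2) and Δ = (-13/2, 1/2), so the interior equations h_(i-1)·σ_(i-1) + 2(h_(i-1)+h_i)·σ_i + h_i·σ_(i+1) = 6(Δ_i − Δ_(i-1)) read
  2·σ_0 + 8·σ_1 + 2·σ_2 = 6(Δ_1 - Δ_0) = 42
Clamped end conditions give two more equations: 2h_0·σ_0 + h_0·σ_1 = 6(Δ_0 - g'(-1)) = -39 and h_1·σ_1 + 2h_1·σ_2 = 6(g'(3) - Δ_1) = -21.
Hence σ_0 = -63/4, σ_1 = 12, σ_2 = -45/4.
On [1, 3], g'(x) = b_1 + 2c_1·(x - 1) + 3d_1·(x - 1)² with b_1 = Δ_1 - h_1(2σ_1 + σ_2)/6 = -15/4, c_1 = σ_1/2 = 6, d_1 = (σ_2 - σ_1)/(6h_1) = -31/16. So g'(1) = -15/4.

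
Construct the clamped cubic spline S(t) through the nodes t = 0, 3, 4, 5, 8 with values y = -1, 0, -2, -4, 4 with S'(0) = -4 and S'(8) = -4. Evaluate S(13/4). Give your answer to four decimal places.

Put M_i = S'' at the i-th knot. Here h = (3, 1, 1, 3) and Δ = (1/3, -2, -2, 8/3), so the interior equations h_(i-1)·M_(i-1) + 2(h_(i-1)+h_i)·M_i + h_i·M_(i+1) = 6(Δ_i − Δ_(i-1)) read
  3·M_0 + 8·M_1 + 1·M_2 = 6(Δ_1 - Δ_0) = -14
  1·M_1 + 4·M_2 + 1·M_3 = 6(Δ_2 - Δ_1) = 0
  1·M_2 + 8·M_3 + 3·M_4 = 6(Δ_3 - Δ_2) = 28
Clamped end conditions give two more equations: 2h_0·M_0 + h_0·M_1 = 6(Δ_0 - S'(0)) = 26 and h_3·M_3 + 2h_3·M_4 = 6(S'(8) - Δ_3) = -40.
Forward elimination and back-substitution give M_0 = 1979/312, M_1 = -209/52, M_2 = -7/8, M_3 = 391/52, M_4 = -3253/312.
On [3, 4], S(t) = 0 - 107/208·(t - 3) - 209/104·(t - 3)² + 109/208·(t - 3)³.
With (t - 3) = 1/4: S(13/4) = -3275/13312.

-0.2460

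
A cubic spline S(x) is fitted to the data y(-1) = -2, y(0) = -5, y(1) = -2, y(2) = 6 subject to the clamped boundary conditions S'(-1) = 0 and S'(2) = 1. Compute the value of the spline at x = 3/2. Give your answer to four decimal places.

2.9417

With M_i denoting the second derivative at x_i, h_i = 1, 1, 1, and Δ_i = (y_(i+1) − y_i)/h_i = -3, 3, 8:
  1·M_0 + 4·M_1 + 1·M_2 = 6(Δ_1 - Δ_0) = 36
  1·M_1 + 4·M_2 + 1·M_3 = 6(Δ_2 - Δ_1) = 30
Clamped end conditions give two more equations: 2h_0·M_0 + h_0·M_1 = 6(Δ_0 - S'(-1)) = -18 and h_2·M_2 + 2h_2·M_3 = 6(S'(2) - Δ_2) = -42.
Hence M_0 = -206/15, M_1 = 142/15, M_2 = 178/15, M_3 = -404/15.
On [1, 2], S(x) = -2 + 128/15·(x - 1) + 89/15·(x - 1)² - 97/15·(x - 1)³.
With (x - 1) = 1/2: S(3/2) = 353/120.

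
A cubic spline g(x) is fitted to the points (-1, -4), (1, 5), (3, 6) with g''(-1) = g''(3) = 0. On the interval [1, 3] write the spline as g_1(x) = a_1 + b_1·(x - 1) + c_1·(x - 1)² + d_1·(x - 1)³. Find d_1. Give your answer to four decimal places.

Put M_i = g'' at the i-th knot. Here h = (2, 2) and Δ = (9/2, 1/2), so the interior equations h_(i-1)·M_(i-1) + 2(h_(i-1)+h_i)·M_i + h_i·M_(i+1) = 6(Δ_i − Δ_(i-1)) read
  2·M_0 + 8·M_1 + 2·M_2 = 6(Δ_1 - Δ_0) = -24
Natural end conditions: M_0 = M_2 = 0.
Solving: M_0 = 0, M_1 = -3, M_2 = 0.
On [1, 3], with g_1(x) = a_1 + b_1·(x - 1) + c_1·(x - 1)² + d_1·(x - 1)³: c_1 = M_1/2 = -3/2, d_1 = (M_2 - M_1)/(6h_1) = 1/4, b_1 = Δ_1 - h_1(2M_1 + M_2)/6 = 5/2.

0.2500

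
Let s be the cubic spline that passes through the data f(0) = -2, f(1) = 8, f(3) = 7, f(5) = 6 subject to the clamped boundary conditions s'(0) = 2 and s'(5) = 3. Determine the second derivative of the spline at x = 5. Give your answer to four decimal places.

Write σ_i for s''(x_i). With h_i = 1, 2, 2 and divided differences Δ_i = 10, -1/2, -1/2, the continuity of s' gives the tridiagonal system
  1·σ_0 + 6·σ_1 + 2·σ_2 = 6(Δ_1 - Δ_0) = -63
  2·σ_1 + 8·σ_2 + 2·σ_3 = 6(Δ_2 - Δ_1) = 0
Clamped end conditions give two more equations: 2h_0·σ_0 + h_0·σ_1 = 6(Δ_0 - s'(0)) = 48 and h_2·σ_2 + 2h_2·σ_3 = 6(s'(5) - Δ_2) = 21.
Hence σ_0 = 748/23, σ_1 = -392/23, σ_2 = 155/46, σ_3 = 82/23.

3.5652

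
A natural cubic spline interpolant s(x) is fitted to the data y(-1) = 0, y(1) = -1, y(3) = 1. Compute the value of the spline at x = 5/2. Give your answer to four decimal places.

0.3242

Let σ_i = s''(x_i). Step sizes h_i = 2, 2; slopes of the chords Δ_i = (y_(i+1) - y_i)/h_i = -1/2, 1.
  2·σ_0 + 8·σ_1 + 2·σ_2 = 6(Δ_1 - Δ_0) = 9
Natural end conditions: σ_0 = σ_2 = 0.
Solving the tridiagonal system: σ_0 = 0, σ_1 = 9/8, σ_2 = 0.
On [1, 3], s(x) = -1 + 1/4·(x - 1) + 9/16·(x - 1)² - 3/32·(x - 1)³.
With (x - 1) = 3/2: s(5/2) = 83/256.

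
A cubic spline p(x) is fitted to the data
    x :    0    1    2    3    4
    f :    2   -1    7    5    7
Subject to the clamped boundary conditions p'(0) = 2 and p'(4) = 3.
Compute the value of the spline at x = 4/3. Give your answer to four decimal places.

1.0635

Write σ_i for p''(x_i). With h_i = 1, 1, 1, 1 and divided differences Δ_i = -3, 8, -2, 2, the continuity of p' gives the tridiagonal system
  1·σ_0 + 4·σ_1 + 1·σ_2 = 6(Δ_1 - Δ_0) = 66
  1·σ_1 + 4·σ_2 + 1·σ_3 = 6(Δ_2 - Δ_1) = -60
  1·σ_2 + 4·σ_3 + 1·σ_4 = 6(Δ_3 - Δ_2) = 24
Clamped end conditions give two more equations: 2h_0·σ_0 + h_0·σ_1 = 6(Δ_0 - p'(0)) = -30 and h_3·σ_3 + 2h_3·σ_4 = 6(p'(4) - Δ_3) = 6.
Solving the tridiagonal system: σ_0 = -212/7, σ_1 = 214/7, σ_2 = -26, σ_3 = 94/7, σ_4 = -26/7.
On [1, 2], p(x) = -1 + 15/7·(x - 1) + 107/7·(x - 1)² - 66/7·(x - 1)³.
With (x - 1) = 1/3: p(4/3) = 67/63.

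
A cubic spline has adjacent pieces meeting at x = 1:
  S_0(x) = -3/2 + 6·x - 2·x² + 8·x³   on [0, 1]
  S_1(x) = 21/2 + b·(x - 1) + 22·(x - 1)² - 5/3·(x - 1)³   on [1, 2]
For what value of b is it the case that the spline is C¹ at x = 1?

26

S_0'(x) = 6 - 4·x + 24·x², so S_0'(1) = 26. On the right, S_1'(1) = b, so b = 26.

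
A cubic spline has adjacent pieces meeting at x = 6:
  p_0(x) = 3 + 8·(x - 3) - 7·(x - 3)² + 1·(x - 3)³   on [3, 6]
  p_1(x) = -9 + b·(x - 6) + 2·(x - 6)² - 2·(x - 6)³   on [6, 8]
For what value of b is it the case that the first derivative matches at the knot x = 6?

-7

p_0'(x) = 8 - 14·(x - 3) + 3·(x - 3)², so p_0'(6) = -7. On the right, p_1'(6) = b, so b = -7.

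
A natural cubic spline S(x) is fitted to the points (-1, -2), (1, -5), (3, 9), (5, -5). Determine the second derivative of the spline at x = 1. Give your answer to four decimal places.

9.6000

Put M_i = S'' at the i-th knot. Here h = (2, 2, 2) and Δ = (-3/2, 7, -7), so the interior equations h_(i-1)·M_(i-1) + 2(h_(i-1)+h_i)·M_i + h_i·M_(i+1) = 6(Δ_i − Δ_(i-1)) read
  2·M_0 + 8·M_1 + 2·M_2 = 6(Δ_1 - Δ_0) = 51
  2·M_1 + 8·M_2 + 2·M_3 = 6(Δ_2 - Δ_1) = -84
Natural end conditions: M_0 = M_3 = 0.
Solving: M_0 = 0, M_1 = 48/5, M_2 = -129/10, M_3 = 0.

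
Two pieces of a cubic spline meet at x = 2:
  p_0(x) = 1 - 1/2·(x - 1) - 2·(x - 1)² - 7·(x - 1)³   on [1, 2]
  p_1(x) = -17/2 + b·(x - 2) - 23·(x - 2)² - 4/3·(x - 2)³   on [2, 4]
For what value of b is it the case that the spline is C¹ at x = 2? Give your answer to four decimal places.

p_0'(x) = -1/2 - 4·(x - 1) - 21·(x - 1)², so p_0'(2) = -51/2. On the right, p_1'(2) = b, so b = -51/2.

-25.5000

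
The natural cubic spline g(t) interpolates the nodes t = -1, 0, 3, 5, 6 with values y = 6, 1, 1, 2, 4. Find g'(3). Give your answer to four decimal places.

Let m_i = g''(x_i). Step sizes h_i = 1, 3, 2, 1; slopes of the chords Δ_i = (y_(i+1) - y_i)/h_i = -5, 0, 1/2, 2.
  1·m_0 + 8·m_1 + 3·m_2 = 6(Δ_1 - Δ_0) = 30
  3·m_1 + 10·m_2 + 2·m_3 = 6(Δ_2 - Δ_1) = 3
  2·m_2 + 6·m_3 + 1·m_4 = 6(Δ_3 - Δ_2) = 9
Natural end conditions: m_0 = m_4 = 0.
Hence m_0 = 0, m_1 = 840/197, m_2 = -270/197, m_3 = 771/394, m_4 = 0.
On [3, 5], g'(t) = b_2 + 2c_2·(t - 3) + 3d_2·(t - 3)² with b_2 = Δ_2 - h_2(2m_2 + m_3)/6 = 150/197, c_2 = m_2/2 = -135/197, d_2 = (m_3 - m_2)/(6h_2) = 437/1576. So g'(3) = 150/197.

0.7614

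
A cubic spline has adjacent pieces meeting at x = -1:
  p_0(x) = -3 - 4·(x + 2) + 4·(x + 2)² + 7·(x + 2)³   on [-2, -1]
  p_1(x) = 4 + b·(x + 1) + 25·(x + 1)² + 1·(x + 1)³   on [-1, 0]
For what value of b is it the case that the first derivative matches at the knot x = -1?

p_0'(x) = -4 + 8·(x + 2) + 21·(x + 2)², so p_0'(-1) = 25. On the right, p_1'(-1) = b, so b = 25.

25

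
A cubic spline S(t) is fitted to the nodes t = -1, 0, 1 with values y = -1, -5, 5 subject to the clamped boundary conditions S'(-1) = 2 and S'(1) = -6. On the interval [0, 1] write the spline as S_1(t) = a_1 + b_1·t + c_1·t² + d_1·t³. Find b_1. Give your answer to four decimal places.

5.5000

Let M_i = S''(x_i). Step sizes h_i = 1, 1; slopes of the chords Δ_i = (y_(i+1) - y_i)/h_i = -4, 10.
  1·M_0 + 4·M_1 + 1·M_2 = 6(Δ_1 - Δ_0) = 84
Clamped end conditions give two more equations: 2h_0·M_0 + h_0·M_1 = 6(Δ_0 - S'(-1)) = -36 and h_1·M_1 + 2h_1·M_2 = 6(S'(1) - Δ_1) = -96.
Hence M_0 = -43, M_1 = 50, M_2 = -73.
On [0, 1], with S_1(t) = a_1 + b_1·t + c_1·t² + d_1·t³: c_1 = M_1/2 = 25, d_1 = (M_2 - M_1)/(6h_1) = -41/2, b_1 = Δ_1 - h_1(2M_1 + M_2)/6 = 11/2.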